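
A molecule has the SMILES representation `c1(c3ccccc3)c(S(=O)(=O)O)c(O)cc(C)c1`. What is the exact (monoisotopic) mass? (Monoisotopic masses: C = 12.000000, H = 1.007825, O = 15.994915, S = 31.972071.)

264.0456

Atom tally by fragment:
  benzene ring core → C:6 H:6
  (− 4 ring H displaced by substituents)
  + C6H5 → C:6 H:5
  + SO3H → S:1 O:3 H:1
  + OH → O:1 H:1
  + CH3 → C:1 H:3
Element totals:
  C: 13
  H: 12
  O: 4
  S: 1
Molecular formula: C13H12O4S.
  M = 13(12.0) + 12(1.007825) + 4(15.994915) + 31.972071
    = 156.000000 + 12.093900 + 63.979660 + 31.972071 = 264.045631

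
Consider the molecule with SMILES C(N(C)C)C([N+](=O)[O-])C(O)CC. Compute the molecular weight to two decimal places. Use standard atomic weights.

Atom tally by fragment:
  (CH3)2NCH2 → C:3 H:8 N:1
  CH(NO2) → C:1 H:1 N:1 O:2
  CH(OH) → C:1 H:2 O:1
  CH2 → C:1 H:2
  CH3 → C:1 H:3
Element totals:
  C: 7
  H: 16
  N: 2
  O: 3
Molecular formula: C7H16N2O3.
  M = 7(12.011) + 16(1.008) + 2(14.007) + 3(15.999)
    = 84.077 + 16.128 + 28.014 + 47.997 = 176.216

176.22 g/mol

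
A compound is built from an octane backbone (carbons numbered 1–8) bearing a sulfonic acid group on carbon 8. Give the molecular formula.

Atom tally by fragment:
  CH3 → C:1 H:3
  CH2 → C:1 H:2
  CH2 → C:1 H:2
  CH2 → C:1 H:2
  CH2 → C:1 H:2
  CH2 → C:1 H:2
  CH2 → C:1 H:2
  CH2SO3H → C:1 H:3 S:1 O:3
Element totals:
  C: 8
  H: 18
  O: 3
  S: 1

C8H18O3S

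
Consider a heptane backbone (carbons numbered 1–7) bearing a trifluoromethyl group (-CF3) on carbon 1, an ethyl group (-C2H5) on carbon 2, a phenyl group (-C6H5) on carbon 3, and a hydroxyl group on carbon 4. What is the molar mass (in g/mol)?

Atom tally by fragment:
  F3CCH2 → C:2 H:2 F:3
  CH(C2H5) → C:3 H:6
  CH(C6H5) → C:7 H:6
  CH(OH) → C:1 H:2 O:1
  CH2 → C:1 H:2
  CH2 → C:1 H:2
  CH3 → C:1 H:3
Element totals:
  C: 16
  H: 23
  F: 3
  O: 1
Molecular formula: C16H23F3O.
  M = 16(12.011) + 23(1.008) + 3(18.998) + 15.999
    = 192.176 + 23.184 + 56.994 + 15.999 = 288.353

288.35 g/mol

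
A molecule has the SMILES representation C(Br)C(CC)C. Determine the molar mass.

Atom tally by fragment:
  BrCH2 → C:1 H:2 Br:1
  CH(C2H5) → C:3 H:6
  CH3 → C:1 H:3
Element totals:
  C: 5
  H: 11
  Br: 1
Molecular formula: C5H11Br.
  M = 5(12.011) + 11(1.008) + 79.904
    = 60.055 + 11.088 + 79.904 = 151.047

151.05 g/mol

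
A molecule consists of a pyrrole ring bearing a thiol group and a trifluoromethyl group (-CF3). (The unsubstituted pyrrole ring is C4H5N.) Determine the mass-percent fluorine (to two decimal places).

34.10%

Atom tally by fragment:
  pyrrole ring core → C:4 H:5 N:1
  (− 2 ring H displaced by substituents)
  + SH → S:1 H:1
  + CF3 → C:1 F:3
Element totals:
  C: 5
  H: 4
  F: 3
  N: 1
  S: 1
Molecular formula: C5H4F3NS.
Molar mass = 167.148 g/mol.
Mass from F: 3 × 18.998 = 56.994 g/mol.
%F = 56.994 / 167.148 × 100 = 34.10%.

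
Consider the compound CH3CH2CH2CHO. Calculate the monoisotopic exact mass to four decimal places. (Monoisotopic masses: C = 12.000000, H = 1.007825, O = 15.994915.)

Element totals:
  C: 4
  H: 8
  O: 1
Molecular formula: C4H8O.
  M = 4(12.0) + 8(1.007825) + 15.994915
    = 48.000000 + 8.062600 + 15.994915 = 72.057515

72.0575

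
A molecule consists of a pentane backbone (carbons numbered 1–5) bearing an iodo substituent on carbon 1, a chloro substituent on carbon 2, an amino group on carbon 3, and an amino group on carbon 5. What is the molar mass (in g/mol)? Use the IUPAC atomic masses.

Atom tally by fragment:
  ICH2 → C:1 H:2 I:1
  CH(Cl) → C:1 H:1 Cl:1
  CH(NH2) → C:1 H:3 N:1
  CH2 → C:1 H:2
  CH2NH2 → C:1 H:4 N:1
Element totals:
  C: 5
  H: 12
  Cl: 1
  I: 1
  N: 2
Molecular formula: C5H12ClIN2.
  M = 5(12.011) + 12(1.008) + 35.45 + 126.904 + 2(14.007)
    = 60.055 + 12.096 + 35.450 + 126.904 + 28.014 = 262.519

262.52 g/mol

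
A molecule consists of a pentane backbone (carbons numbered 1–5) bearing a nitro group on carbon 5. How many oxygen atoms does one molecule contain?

Atom tally by fragment:
  CH3 → C:1 H:3
  CH2 → C:1 H:2
  CH2 → C:1 H:2
  CH2 → C:1 H:2
  CH2NO2 → C:1 H:2 N:1 O:2
Element totals:
  C: 5
  H: 11
  N: 1
  O: 2

2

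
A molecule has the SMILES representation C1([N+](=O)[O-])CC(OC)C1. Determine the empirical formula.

C5H9NO3

Atom tally by fragment:
  cyclobutane ring core → C:4 H:8
  (− 2 ring H displaced by substituents)
  + NO2 → N:1 O:2
  + OCH3 → C:1 H:3 O:1
Element totals:
  C: 5
  H: 9
  N: 1
  O: 3
Molecular formula: C5H9NO3.
gcd of subscripts (5, 9, 1, 3) = 1, so the empirical formula equals the molecular formula.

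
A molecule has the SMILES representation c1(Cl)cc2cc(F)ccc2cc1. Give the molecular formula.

C10H6ClF

Atom tally by fragment:
  naphthalene ring system core → C:10 H:8
  (− 2 ring H displaced by substituents)
  + Cl → Cl:1
  + F → F:1
Element totals:
  C: 10
  H: 6
  Cl: 1
  F: 1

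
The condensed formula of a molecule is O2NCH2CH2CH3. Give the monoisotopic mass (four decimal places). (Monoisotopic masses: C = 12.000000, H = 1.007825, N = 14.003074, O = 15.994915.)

Element totals:
  C: 3
  H: 7
  N: 1
  O: 2
Molecular formula: C3H7NO2.
  M = 3(12.0) + 7(1.007825) + 14.003074 + 2(15.994915)
    = 36.000000 + 7.054775 + 14.003074 + 31.989830 = 89.047679

89.0477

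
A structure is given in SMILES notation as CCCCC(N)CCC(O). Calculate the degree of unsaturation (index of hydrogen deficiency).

Atom tally by fragment:
  CH3 → C:1 H:3
  CH2 → C:1 H:2
  CH2 → C:1 H:2
  CH2 → C:1 H:2
  CH(NH2) → C:1 H:3 N:1
  CH2 → C:1 H:2
  CH2 → C:1 H:2
  CH2OH → C:1 H:3 O:1
Element totals:
  C: 8
  H: 19
  N: 1
  O: 1
Molecular formula: C8H19NO.
DoU = (2C + 2 + N − H − X) / 2 = (2·8 + 2 + 1 − 19 − 0) / 2 = 0.

0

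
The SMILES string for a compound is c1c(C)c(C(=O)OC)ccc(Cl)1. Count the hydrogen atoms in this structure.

Atom tally by fragment:
  benzene ring core → C:6 H:6
  (− 3 ring H displaced by substituents)
  + CH3 → C:1 H:3
  + COOCH3 → C:2 H:3 O:2
  + Cl → Cl:1
Element totals:
  C: 9
  H: 9
  Cl: 1
  O: 2

9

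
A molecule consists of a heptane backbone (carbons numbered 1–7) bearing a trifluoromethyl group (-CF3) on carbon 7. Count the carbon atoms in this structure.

Atom tally by fragment:
  CH3 → C:1 H:3
  CH2 → C:1 H:2
  CH2 → C:1 H:2
  CH2 → C:1 H:2
  CH2 → C:1 H:2
  CH2 → C:1 H:2
  CH2CF3 → C:2 H:2 F:3
Element totals:
  C: 8
  H: 15
  F: 3

8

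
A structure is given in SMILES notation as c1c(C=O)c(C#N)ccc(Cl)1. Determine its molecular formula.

C8H4ClNO

Atom tally by fragment:
  benzene ring core → C:6 H:6
  (− 3 ring H displaced by substituents)
  + CHO → C:1 H:1 O:1
  + CN → C:1 N:1
  + Cl → Cl:1
Element totals:
  C: 8
  H: 4
  Cl: 1
  N: 1
  O: 1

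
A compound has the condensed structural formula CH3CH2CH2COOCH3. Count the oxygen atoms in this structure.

2

Atom tally by fragment:
  CH3 → C:1 H:3
  CH2 → C:1 H:2
  CH2COOCH3 → C:3 H:5 O:2
Element totals:
  C: 5
  H: 10
  O: 2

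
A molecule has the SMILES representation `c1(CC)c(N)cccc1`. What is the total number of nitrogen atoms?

Atom tally by fragment:
  benzene ring core → C:6 H:6
  (− 2 ring H displaced by substituents)
  + C2H5 → C:2 H:5
  + NH2 → N:1 H:2
Element totals:
  C: 8
  H: 11
  N: 1

1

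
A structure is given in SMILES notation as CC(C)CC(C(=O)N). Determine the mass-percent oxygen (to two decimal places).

Atom tally by fragment:
  CH3 → C:1 H:3
  CH(CH3) → C:2 H:4
  CH2 → C:1 H:2
  CH2CONH2 → C:2 H:4 O:1 N:1
Element totals:
  C: 6
  H: 13
  N: 1
  O: 1
Molecular formula: C6H13NO.
Molar mass = 115.176 g/mol.
Mass from O: 1 × 15.999 = 15.999 g/mol.
%O = 15.999 / 115.176 × 100 = 13.89%.

13.89%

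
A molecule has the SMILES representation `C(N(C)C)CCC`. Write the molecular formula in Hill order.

C6H15N

Atom tally by fragment:
  (CH3)2NCH2 → C:3 H:8 N:1
  CH2 → C:1 H:2
  CH2 → C:1 H:2
  CH3 → C:1 H:3
Element totals:
  C: 6
  H: 15
  N: 1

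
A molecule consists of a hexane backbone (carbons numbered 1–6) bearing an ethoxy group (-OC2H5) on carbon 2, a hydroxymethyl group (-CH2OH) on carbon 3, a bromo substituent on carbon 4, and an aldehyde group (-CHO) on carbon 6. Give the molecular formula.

Atom tally by fragment:
  CH3 → C:1 H:3
  CH(OC2H5) → C:3 H:6 O:1
  CH(CH2OH) → C:2 H:4 O:1
  CH(Br) → C:1 H:1 Br:1
  CH2 → C:1 H:2
  CH2CHO → C:2 H:3 O:1
Element totals:
  C: 10
  H: 19
  Br: 1
  O: 3

C10H19BrO3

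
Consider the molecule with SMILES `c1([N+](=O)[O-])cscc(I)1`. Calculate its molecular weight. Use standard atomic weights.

255.03 g/mol

Atom tally by fragment:
  thiophene ring core → C:4 H:4 S:1
  (− 2 ring H displaced by substituents)
  + NO2 → N:1 O:2
  + I → I:1
Element totals:
  C: 4
  H: 2
  I: 1
  N: 1
  O: 2
  S: 1
Molecular formula: C4H2INO2S.
  M = 4(12.011) + 2(1.008) + 126.904 + 14.007 + 2(15.999) + 32.06
    = 48.044 + 2.016 + 126.904 + 14.007 + 31.998 + 32.060 = 255.029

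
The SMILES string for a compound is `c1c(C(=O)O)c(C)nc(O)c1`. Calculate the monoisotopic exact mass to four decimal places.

153.0426

Atom tally by fragment:
  pyridine ring core → C:5 H:5 N:1
  (− 3 ring H displaced by substituents)
  + COOH → C:1 H:1 O:2
  + CH3 → C:1 H:3
  + OH → O:1 H:1
Element totals:
  C: 7
  H: 7
  N: 1
  O: 3
Molecular formula: C7H7NO3.
  M = 7(12.0) + 7(1.007825) + 14.003074 + 3(15.994915)
    = 84.000000 + 7.054775 + 14.003074 + 47.984745 = 153.042594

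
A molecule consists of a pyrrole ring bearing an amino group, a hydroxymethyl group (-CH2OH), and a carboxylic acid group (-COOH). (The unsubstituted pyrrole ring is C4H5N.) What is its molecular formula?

C6H8N2O3

Atom tally by fragment:
  pyrrole ring core → C:4 H:5 N:1
  (− 3 ring H displaced by substituents)
  + NH2 → N:1 H:2
  + CH2OH → C:1 H:3 O:1
  + COOH → C:1 H:1 O:2
Element totals:
  C: 6
  H: 8
  N: 2
  O: 3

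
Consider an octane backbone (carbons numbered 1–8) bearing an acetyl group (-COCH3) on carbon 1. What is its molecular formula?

Atom tally by fragment:
  CH3COCH2 → C:3 H:5 O:1
  CH2 → C:1 H:2
  CH2 → C:1 H:2
  CH2 → C:1 H:2
  CH2 → C:1 H:2
  CH2 → C:1 H:2
  CH2 → C:1 H:2
  CH3 → C:1 H:3
Element totals:
  C: 10
  H: 20
  O: 1

C10H20O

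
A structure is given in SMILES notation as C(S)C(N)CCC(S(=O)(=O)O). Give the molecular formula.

C5H13NO3S2

Atom tally by fragment:
  HSCH2 → C:1 H:3 S:1
  CH(NH2) → C:1 H:3 N:1
  CH2 → C:1 H:2
  CH2 → C:1 H:2
  CH2SO3H → C:1 H:3 S:1 O:3
Element totals:
  C: 5
  H: 13
  N: 1
  O: 3
  S: 2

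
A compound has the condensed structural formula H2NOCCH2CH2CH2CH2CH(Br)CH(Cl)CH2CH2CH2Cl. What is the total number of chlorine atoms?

Atom tally by fragment:
  H2NOCCH2 → C:2 H:4 O:1 N:1
  CH2 → C:1 H:2
  CH2 → C:1 H:2
  CH2 → C:1 H:2
  CH(Br) → C:1 H:1 Br:1
  CH(Cl) → C:1 H:1 Cl:1
  CH2 → C:1 H:2
  CH2 → C:1 H:2
  CH2Cl → C:1 H:2 Cl:1
Element totals:
  C: 10
  H: 18
  Br: 1
  Cl: 2
  N: 1
  O: 1

2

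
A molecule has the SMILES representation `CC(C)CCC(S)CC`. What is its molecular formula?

C8H18S

Atom tally by fragment:
  CH3 → C:1 H:3
  CH(CH3) → C:2 H:4
  CH2 → C:1 H:2
  CH2 → C:1 H:2
  CH(SH) → C:1 H:2 S:1
  CH2 → C:1 H:2
  CH3 → C:1 H:3
Element totals:
  C: 8
  H: 18
  S: 1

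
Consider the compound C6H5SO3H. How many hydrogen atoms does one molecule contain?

6

Element totals:
  C: 6
  H: 6
  O: 3
  S: 1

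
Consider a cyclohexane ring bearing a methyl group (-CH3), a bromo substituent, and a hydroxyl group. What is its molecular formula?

C7H13BrO

Atom tally by fragment:
  cyclohexane ring core → C:6 H:12
  (− 3 ring H displaced by substituents)
  + CH3 → C:1 H:3
  + Br → Br:1
  + OH → O:1 H:1
Element totals:
  C: 7
  H: 13
  Br: 1
  O: 1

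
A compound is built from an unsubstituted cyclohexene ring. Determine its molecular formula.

C6H10

Atom tally by fragment:
  cyclohexene ring core → C:6 H:10
Element totals:
  C: 6
  H: 10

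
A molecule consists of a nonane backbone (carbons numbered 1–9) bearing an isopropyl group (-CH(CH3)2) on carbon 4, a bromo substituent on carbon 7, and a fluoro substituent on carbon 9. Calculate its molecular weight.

Atom tally by fragment:
  CH3 → C:1 H:3
  CH2 → C:1 H:2
  CH2 → C:1 H:2
  CH(CH(CH3)2) → C:4 H:8
  CH2 → C:1 H:2
  CH2 → C:1 H:2
  CH(Br) → C:1 H:1 Br:1
  CH2 → C:1 H:2
  CH2F → C:1 H:2 F:1
Element totals:
  C: 12
  H: 24
  Br: 1
  F: 1
Molecular formula: C12H24BrF.
  M = 12(12.011) + 24(1.008) + 79.904 + 18.998
    = 144.132 + 24.192 + 79.904 + 18.998 = 267.226

267.23 g/mol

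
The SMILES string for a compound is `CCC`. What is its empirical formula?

C3H8

Atom tally by fragment:
  CH3 → C:1 H:3
  CH2 → C:1 H:2
  CH3 → C:1 H:3
Element totals:
  C: 3
  H: 8
Molecular formula: C3H8.
gcd of subscripts (3, 8) = 1, so the empirical formula equals the molecular formula.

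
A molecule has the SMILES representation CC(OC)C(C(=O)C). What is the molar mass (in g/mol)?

116.16 g/mol

Atom tally by fragment:
  CH3 → C:1 H:3
  CH(OCH3) → C:2 H:4 O:1
  CH2COCH3 → C:3 H:5 O:1
Element totals:
  C: 6
  H: 12
  O: 2
Molecular formula: C6H12O2.
  M = 6(12.011) + 12(1.008) + 2(15.999)
    = 72.066 + 12.096 + 31.998 = 116.160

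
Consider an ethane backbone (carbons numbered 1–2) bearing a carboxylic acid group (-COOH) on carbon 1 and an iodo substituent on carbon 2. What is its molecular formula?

Atom tally by fragment:
  HOOCCH2 → C:2 H:3 O:2
  CH2I → C:1 H:2 I:1
Element totals:
  C: 3
  H: 5
  I: 1
  O: 2

C3H5IO2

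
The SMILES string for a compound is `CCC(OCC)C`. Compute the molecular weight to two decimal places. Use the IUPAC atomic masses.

Atom tally by fragment:
  CH3 → C:1 H:3
  CH2 → C:1 H:2
  CH(OC2H5) → C:3 H:6 O:1
  CH3 → C:1 H:3
Element totals:
  C: 6
  H: 14
  O: 1
Molecular formula: C6H14O.
  M = 6(12.011) + 14(1.008) + 15.999
    = 72.066 + 14.112 + 15.999 = 102.177

102.18 g/mol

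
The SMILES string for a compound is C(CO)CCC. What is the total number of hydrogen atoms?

12

Atom tally by fragment:
  HOCH2CH2 → C:2 H:5 O:1
  CH2 → C:1 H:2
  CH2 → C:1 H:2
  CH3 → C:1 H:3
Element totals:
  C: 5
  H: 12
  O: 1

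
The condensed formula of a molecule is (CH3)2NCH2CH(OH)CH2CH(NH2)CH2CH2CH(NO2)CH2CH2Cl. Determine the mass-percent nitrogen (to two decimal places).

Atom tally by fragment:
  (CH3)2NCH2 → C:3 H:8 N:1
  CH(OH) → C:1 H:2 O:1
  CH2 → C:1 H:2
  CH(NH2) → C:1 H:3 N:1
  CH2 → C:1 H:2
  CH2 → C:1 H:2
  CH(NO2) → C:1 H:1 N:1 O:2
  CH2 → C:1 H:2
  CH2Cl → C:1 H:2 Cl:1
Element totals:
  C: 11
  H: 24
  Cl: 1
  N: 3
  O: 3
Molecular formula: C11H24ClN3O3.
Molar mass = 281.781 g/mol.
Mass from N: 3 × 14.007 = 42.021 g/mol.
%N = 42.021 / 281.781 × 100 = 14.91%.

14.91%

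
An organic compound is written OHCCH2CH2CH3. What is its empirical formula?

C4H8O

Atom tally by fragment:
  OHCCH2 → C:2 H:3 O:1
  CH2 → C:1 H:2
  CH3 → C:1 H:3
Element totals:
  C: 4
  H: 8
  O: 1
Molecular formula: C4H8O.
gcd of subscripts (4, 8, 1) = 1, so the empirical formula equals the molecular formula.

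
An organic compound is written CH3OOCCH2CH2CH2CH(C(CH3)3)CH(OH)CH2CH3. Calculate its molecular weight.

230.35 g/mol

Element totals:
  C: 13
  H: 26
  O: 3
Molecular formula: C13H26O3.
  M = 13(12.011) + 26(1.008) + 3(15.999)
    = 156.143 + 26.208 + 47.997 = 230.348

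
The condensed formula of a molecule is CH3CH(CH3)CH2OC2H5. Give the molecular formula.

C6H14O

Element totals:
  C: 6
  H: 14
  O: 1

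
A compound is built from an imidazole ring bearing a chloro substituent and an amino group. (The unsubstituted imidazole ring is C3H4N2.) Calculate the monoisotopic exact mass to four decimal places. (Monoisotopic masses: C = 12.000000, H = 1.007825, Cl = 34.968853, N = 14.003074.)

Atom tally by fragment:
  imidazole ring core → C:3 H:4 N:2
  (− 2 ring H displaced by substituents)
  + Cl → Cl:1
  + NH2 → N:1 H:2
Element totals:
  C: 3
  H: 4
  Cl: 1
  N: 3
Molecular formula: C3H4ClN3.
  M = 3(12.0) + 4(1.007825) + 34.968853 + 3(14.003074)
    = 36.000000 + 4.031300 + 34.968853 + 42.009222 = 117.009375

117.0094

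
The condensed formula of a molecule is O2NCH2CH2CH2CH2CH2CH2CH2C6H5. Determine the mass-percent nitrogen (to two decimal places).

6.33%

Atom tally by fragment:
  O2NCH2 → C:1 H:2 N:1 O:2
  CH2 → C:1 H:2
  CH2 → C:1 H:2
  CH2 → C:1 H:2
  CH2 → C:1 H:2
  CH2 → C:1 H:2
  CH2C6H5 → C:7 H:7
Element totals:
  C: 13
  H: 19
  N: 1
  O: 2
Molecular formula: C13H19NO2.
Molar mass = 221.300 g/mol.
Mass from N: 1 × 14.007 = 14.007 g/mol.
%N = 14.007 / 221.300 × 100 = 6.33%.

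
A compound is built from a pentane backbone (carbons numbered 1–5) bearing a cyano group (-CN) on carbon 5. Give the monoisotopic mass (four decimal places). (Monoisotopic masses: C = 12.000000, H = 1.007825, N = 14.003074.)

97.0891

Atom tally by fragment:
  CH3 → C:1 H:3
  CH2 → C:1 H:2
  CH2 → C:1 H:2
  CH2 → C:1 H:2
  CH2CN → C:2 H:2 N:1
Element totals:
  C: 6
  H: 11
  N: 1
Molecular formula: C6H11N.
  M = 6(12.0) + 11(1.007825) + 14.003074
    = 72.000000 + 11.086075 + 14.003074 = 97.089149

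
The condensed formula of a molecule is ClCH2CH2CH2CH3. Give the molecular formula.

Atom tally by fragment:
  ClCH2 → C:1 H:2 Cl:1
  CH2 → C:1 H:2
  CH2 → C:1 H:2
  CH3 → C:1 H:3
Element totals:
  C: 4
  H: 9
  Cl: 1

C4H9Cl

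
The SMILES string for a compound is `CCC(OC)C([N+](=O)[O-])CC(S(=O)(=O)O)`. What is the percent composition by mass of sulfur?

13.29%

Atom tally by fragment:
  CH3 → C:1 H:3
  CH2 → C:1 H:2
  CH(OCH3) → C:2 H:4 O:1
  CH(NO2) → C:1 H:1 N:1 O:2
  CH2 → C:1 H:2
  CH2SO3H → C:1 H:3 S:1 O:3
Element totals:
  C: 7
  H: 15
  N: 1
  O: 6
  S: 1
Molecular formula: C7H15NO6S.
Molar mass = 241.258 g/mol.
Mass from S: 1 × 32.06 = 32.060 g/mol.
%S = 32.060 / 241.258 × 100 = 13.29%.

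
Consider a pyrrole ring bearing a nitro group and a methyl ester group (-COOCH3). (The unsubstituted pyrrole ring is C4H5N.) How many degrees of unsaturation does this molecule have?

Atom tally by fragment:
  pyrrole ring core → C:4 H:5 N:1
  (− 2 ring H displaced by substituents)
  + NO2 → N:1 O:2
  + COOCH3 → C:2 H:3 O:2
Element totals:
  C: 6
  H: 6
  N: 2
  O: 4
Molecular formula: C6H6N2O4.
DoU = (2C + 2 + N − H − X) / 2 = (2·6 + 2 + 2 − 6 − 0) / 2 = 5.

5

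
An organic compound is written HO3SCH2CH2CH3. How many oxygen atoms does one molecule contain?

3

Atom tally by fragment:
  HO3SCH2 → C:1 H:3 S:1 O:3
  CH2 → C:1 H:2
  CH3 → C:1 H:3
Element totals:
  C: 3
  H: 8
  O: 3
  S: 1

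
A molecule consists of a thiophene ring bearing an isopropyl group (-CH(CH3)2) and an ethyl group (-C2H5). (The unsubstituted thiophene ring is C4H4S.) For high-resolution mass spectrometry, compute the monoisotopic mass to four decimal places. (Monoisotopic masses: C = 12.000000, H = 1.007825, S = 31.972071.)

Atom tally by fragment:
  thiophene ring core → C:4 H:4 S:1
  (− 2 ring H displaced by substituents)
  + CH(CH3)2 → C:3 H:7
  + C2H5 → C:2 H:5
Element totals:
  C: 9
  H: 14
  S: 1
Molecular formula: C9H14S.
  M = 9(12.0) + 14(1.007825) + 31.972071
    = 108.000000 + 14.109550 + 31.972071 = 154.081621

154.0816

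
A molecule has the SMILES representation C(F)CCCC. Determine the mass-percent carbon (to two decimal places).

66.62%

Atom tally by fragment:
  FCH2 → C:1 H:2 F:1
  CH2 → C:1 H:2
  CH2 → C:1 H:2
  CH2 → C:1 H:2
  CH3 → C:1 H:3
Element totals:
  C: 5
  H: 11
  F: 1
Molecular formula: C5H11F.
Molar mass = 90.141 g/mol.
Mass from C: 5 × 12.011 = 60.055 g/mol.
%C = 60.055 / 90.141 × 100 = 66.62%.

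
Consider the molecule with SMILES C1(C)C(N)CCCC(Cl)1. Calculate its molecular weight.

Atom tally by fragment:
  cyclohexane ring core → C:6 H:12
  (− 3 ring H displaced by substituents)
  + CH3 → C:1 H:3
  + NH2 → N:1 H:2
  + Cl → Cl:1
Element totals:
  C: 7
  H: 14
  Cl: 1
  N: 1
Molecular formula: C7H14ClN.
  M = 7(12.011) + 14(1.008) + 35.45 + 14.007
    = 84.077 + 14.112 + 35.450 + 14.007 = 147.646

147.65 g/mol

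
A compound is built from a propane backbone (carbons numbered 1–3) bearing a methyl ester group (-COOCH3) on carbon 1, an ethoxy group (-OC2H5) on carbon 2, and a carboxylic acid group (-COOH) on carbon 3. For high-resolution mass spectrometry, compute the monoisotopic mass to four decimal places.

Atom tally by fragment:
  CH3OOCCH2 → C:3 H:5 O:2
  CH(OC2H5) → C:3 H:6 O:1
  CH2COOH → C:2 H:3 O:2
Element totals:
  C: 8
  H: 14
  O: 5
Molecular formula: C8H14O5.
  M = 8(12.0) + 14(1.007825) + 5(15.994915)
    = 96.000000 + 14.109550 + 79.974575 = 190.084125

190.0841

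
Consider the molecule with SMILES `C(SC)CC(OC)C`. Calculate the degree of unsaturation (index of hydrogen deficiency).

0

Atom tally by fragment:
  CH3SCH2 → C:2 H:5 S:1
  CH2 → C:1 H:2
  CH(OCH3) → C:2 H:4 O:1
  CH3 → C:1 H:3
Element totals:
  C: 6
  H: 14
  O: 1
  S: 1
Molecular formula: C6H14OS.
DoU = (2C + 2 + N − H − X) / 2 = (2·6 + 2 + 0 − 14 − 0) / 2 = 0.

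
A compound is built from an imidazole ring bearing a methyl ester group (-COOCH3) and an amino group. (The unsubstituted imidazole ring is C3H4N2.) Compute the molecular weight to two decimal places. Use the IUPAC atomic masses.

141.13 g/mol

Atom tally by fragment:
  imidazole ring core → C:3 H:4 N:2
  (− 2 ring H displaced by substituents)
  + COOCH3 → C:2 H:3 O:2
  + NH2 → N:1 H:2
Element totals:
  C: 5
  H: 7
  N: 3
  O: 2
Molecular formula: C5H7N3O2.
  M = 5(12.011) + 7(1.008) + 3(14.007) + 2(15.999)
    = 60.055 + 7.056 + 42.021 + 31.998 = 141.130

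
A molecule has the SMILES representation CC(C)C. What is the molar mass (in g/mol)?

Atom tally by fragment:
  CH3 → C:1 H:3
  CH(CH3) → C:2 H:4
  CH3 → C:1 H:3
Element totals:
  C: 4
  H: 10
Molecular formula: C4H10.
  M = 4(12.011) + 10(1.008)
    = 48.044 + 10.080 = 58.124

58.12 g/mol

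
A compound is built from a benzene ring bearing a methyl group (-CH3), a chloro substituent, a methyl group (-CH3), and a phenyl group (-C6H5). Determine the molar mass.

216.71 g/mol

Atom tally by fragment:
  benzene ring core → C:6 H:6
  (− 4 ring H displaced by substituents)
  + CH3 → C:1 H:3
  + Cl → Cl:1
  + CH3 → C:1 H:3
  + C6H5 → C:6 H:5
Element totals:
  C: 14
  H: 13
  Cl: 1
Molecular formula: C14H13Cl.
  M = 14(12.011) + 13(1.008) + 35.45
    = 168.154 + 13.104 + 35.450 = 216.708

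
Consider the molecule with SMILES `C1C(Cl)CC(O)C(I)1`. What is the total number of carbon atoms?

5

Atom tally by fragment:
  cyclopentane ring core → C:5 H:10
  (− 3 ring H displaced by substituents)
  + Cl → Cl:1
  + OH → O:1 H:1
  + I → I:1
Element totals:
  C: 5
  H: 8
  Cl: 1
  I: 1
  O: 1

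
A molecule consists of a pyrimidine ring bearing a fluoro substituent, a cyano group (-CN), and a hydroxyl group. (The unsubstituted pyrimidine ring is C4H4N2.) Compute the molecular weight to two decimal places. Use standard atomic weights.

Atom tally by fragment:
  pyrimidine ring core → C:4 H:4 N:2
  (− 3 ring H displaced by substituents)
  + F → F:1
  + CN → C:1 N:1
  + OH → O:1 H:1
Element totals:
  C: 5
  H: 2
  F: 1
  N: 3
  O: 1
Molecular formula: C5H2FN3O.
  M = 5(12.011) + 2(1.008) + 18.998 + 3(14.007) + 15.999
    = 60.055 + 2.016 + 18.998 + 42.021 + 15.999 = 139.089

139.09 g/mol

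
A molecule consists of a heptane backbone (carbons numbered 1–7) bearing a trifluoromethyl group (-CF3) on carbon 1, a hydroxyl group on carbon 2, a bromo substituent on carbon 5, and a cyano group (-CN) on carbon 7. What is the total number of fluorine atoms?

Atom tally by fragment:
  F3CCH2 → C:2 H:2 F:3
  CH(OH) → C:1 H:2 O:1
  CH2 → C:1 H:2
  CH2 → C:1 H:2
  CH(Br) → C:1 H:1 Br:1
  CH2 → C:1 H:2
  CH2CN → C:2 H:2 N:1
Element totals:
  C: 9
  H: 13
  Br: 1
  F: 3
  N: 1
  O: 1

3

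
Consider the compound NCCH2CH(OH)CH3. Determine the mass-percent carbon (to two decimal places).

Element totals:
  C: 4
  H: 7
  N: 1
  O: 1
Molecular formula: C4H7NO.
Molar mass = 85.106 g/mol.
Mass from C: 4 × 12.011 = 48.044 g/mol.
%C = 48.044 / 85.106 × 100 = 56.45%.

56.45%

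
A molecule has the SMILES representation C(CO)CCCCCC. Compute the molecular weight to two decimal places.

Atom tally by fragment:
  HOCH2CH2 → C:2 H:5 O:1
  CH2 → C:1 H:2
  CH2 → C:1 H:2
  CH2 → C:1 H:2
  CH2 → C:1 H:2
  CH2 → C:1 H:2
  CH3 → C:1 H:3
Element totals:
  C: 8
  H: 18
  O: 1
Molecular formula: C8H18O.
  M = 8(12.011) + 18(1.008) + 15.999
    = 96.088 + 18.144 + 15.999 = 130.231

130.23 g/mol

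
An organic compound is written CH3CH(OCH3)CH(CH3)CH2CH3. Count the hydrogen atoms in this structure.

Atom tally by fragment:
  CH3 → C:1 H:3
  CH(OCH3) → C:2 H:4 O:1
  CH(CH3) → C:2 H:4
  CH2 → C:1 H:2
  CH3 → C:1 H:3
Element totals:
  C: 7
  H: 16
  O: 1

16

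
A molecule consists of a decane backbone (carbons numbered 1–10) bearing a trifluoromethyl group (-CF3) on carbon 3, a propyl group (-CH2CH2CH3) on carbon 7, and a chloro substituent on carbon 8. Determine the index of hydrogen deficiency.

0

Atom tally by fragment:
  CH3 → C:1 H:3
  CH2 → C:1 H:2
  CH(CF3) → C:2 H:1 F:3
  CH2 → C:1 H:2
  CH2 → C:1 H:2
  CH2 → C:1 H:2
  CH(CH2CH2CH3) → C:4 H:8
  CH(Cl) → C:1 H:1 Cl:1
  CH2 → C:1 H:2
  CH3 → C:1 H:3
Element totals:
  C: 14
  H: 26
  Cl: 1
  F: 3
Molecular formula: C14H26ClF3.
DoU = (2C + 2 + N − H − X) / 2 = (2·14 + 2 + 0 − 26 − 4) / 2 = 0.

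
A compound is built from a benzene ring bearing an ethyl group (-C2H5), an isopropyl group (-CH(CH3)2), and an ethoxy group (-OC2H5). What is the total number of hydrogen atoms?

20

Atom tally by fragment:
  benzene ring core → C:6 H:6
  (− 3 ring H displaced by substituents)
  + C2H5 → C:2 H:5
  + CH(CH3)2 → C:3 H:7
  + OC2H5 → C:2 H:5 O:1
Element totals:
  C: 13
  H: 20
  O: 1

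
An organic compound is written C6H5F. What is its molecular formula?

C6H5F

Atom tally by fragment:
  benzene ring core → C:6 H:6
  (− 1 ring H displaced by substituents)
  + F → F:1
Element totals:
  C: 6
  H: 5
  F: 1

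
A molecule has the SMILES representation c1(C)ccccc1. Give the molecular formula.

Atom tally by fragment:
  benzene ring core → C:6 H:6
  (− 1 ring H displaced by substituents)
  + CH3 → C:1 H:3
Element totals:
  C: 7
  H: 8

C7H8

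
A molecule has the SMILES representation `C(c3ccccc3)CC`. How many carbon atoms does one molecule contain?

9

Atom tally by fragment:
  C6H5CH2 → C:7 H:7
  CH2 → C:1 H:2
  CH3 → C:1 H:3
Element totals:
  C: 9
  H: 12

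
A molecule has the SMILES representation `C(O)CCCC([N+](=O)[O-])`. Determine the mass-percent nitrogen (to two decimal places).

10.52%

Atom tally by fragment:
  HOCH2 → C:1 H:3 O:1
  CH2 → C:1 H:2
  CH2 → C:1 H:2
  CH2 → C:1 H:2
  CH2NO2 → C:1 H:2 N:1 O:2
Element totals:
  C: 5
  H: 11
  N: 1
  O: 3
Molecular formula: C5H11NO3.
Molar mass = 133.147 g/mol.
Mass from N: 1 × 14.007 = 14.007 g/mol.
%N = 14.007 / 133.147 × 100 = 10.52%.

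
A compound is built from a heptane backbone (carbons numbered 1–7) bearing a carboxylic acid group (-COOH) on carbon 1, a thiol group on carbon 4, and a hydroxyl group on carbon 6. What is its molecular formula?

C8H16O3S

Atom tally by fragment:
  HOOCCH2 → C:2 H:3 O:2
  CH2 → C:1 H:2
  CH2 → C:1 H:2
  CH(SH) → C:1 H:2 S:1
  CH2 → C:1 H:2
  CH(OH) → C:1 H:2 O:1
  CH3 → C:1 H:3
Element totals:
  C: 8
  H: 16
  O: 3
  S: 1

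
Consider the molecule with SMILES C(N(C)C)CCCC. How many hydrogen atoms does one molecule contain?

17

Atom tally by fragment:
  (CH3)2NCH2 → C:3 H:8 N:1
  CH2 → C:1 H:2
  CH2 → C:1 H:2
  CH2 → C:1 H:2
  CH3 → C:1 H:3
Element totals:
  C: 7
  H: 17
  N: 1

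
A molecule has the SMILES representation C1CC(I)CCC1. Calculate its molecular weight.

Atom tally by fragment:
  cyclohexane ring core → C:6 H:12
  (− 1 ring H displaced by substituents)
  + I → I:1
Element totals:
  C: 6
  H: 11
  I: 1
Molecular formula: C6H11I.
  M = 6(12.011) + 11(1.008) + 126.904
    = 72.066 + 11.088 + 126.904 = 210.058

210.06 g/mol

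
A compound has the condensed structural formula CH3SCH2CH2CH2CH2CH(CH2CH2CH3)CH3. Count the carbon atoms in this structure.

10

Atom tally by fragment:
  CH3SCH2 → C:2 H:5 S:1
  CH2 → C:1 H:2
  CH2 → C:1 H:2
  CH2 → C:1 H:2
  CH(CH2CH2CH3) → C:4 H:8
  CH3 → C:1 H:3
Element totals:
  C: 10
  H: 22
  S: 1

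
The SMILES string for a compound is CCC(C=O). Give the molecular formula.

C4H8O

Atom tally by fragment:
  CH3 → C:1 H:3
  CH2 → C:1 H:2
  CH2CHO → C:2 H:3 O:1
Element totals:
  C: 4
  H: 8
  O: 1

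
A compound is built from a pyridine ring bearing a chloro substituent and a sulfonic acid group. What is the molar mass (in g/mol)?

Atom tally by fragment:
  pyridine ring core → C:5 H:5 N:1
  (− 2 ring H displaced by substituents)
  + Cl → Cl:1
  + SO3H → S:1 O:3 H:1
Element totals:
  C: 5
  H: 4
  Cl: 1
  N: 1
  O: 3
  S: 1
Molecular formula: C5H4ClNO3S.
  M = 5(12.011) + 4(1.008) + 35.45 + 14.007 + 3(15.999) + 32.06
    = 60.055 + 4.032 + 35.450 + 14.007 + 47.997 + 32.060 = 193.601

193.60 g/mol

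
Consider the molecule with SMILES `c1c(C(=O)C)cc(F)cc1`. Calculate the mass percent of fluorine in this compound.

Atom tally by fragment:
  benzene ring core → C:6 H:6
  (− 2 ring H displaced by substituents)
  + COCH3 → C:2 H:3 O:1
  + F → F:1
Element totals:
  C: 8
  H: 7
  F: 1
  O: 1
Molecular formula: C8H7FO.
Molar mass = 138.141 g/mol.
Mass from F: 1 × 18.998 = 18.998 g/mol.
%F = 18.998 / 138.141 × 100 = 13.75%.

13.75%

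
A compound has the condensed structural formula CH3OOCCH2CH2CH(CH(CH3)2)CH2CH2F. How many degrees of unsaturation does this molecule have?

1

Atom tally by fragment:
  CH3OOCCH2 → C:3 H:5 O:2
  CH2 → C:1 H:2
  CH(CH(CH3)2) → C:4 H:8
  CH2 → C:1 H:2
  CH2F → C:1 H:2 F:1
Element totals:
  C: 10
  H: 19
  F: 1
  O: 2
Molecular formula: C10H19FO2.
DoU = (2C + 2 + N − H − X) / 2 = (2·10 + 2 + 0 − 19 − 1) / 2 = 1.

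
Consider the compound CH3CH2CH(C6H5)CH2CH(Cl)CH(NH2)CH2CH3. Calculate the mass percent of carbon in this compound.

Element totals:
  C: 14
  H: 22
  Cl: 1
  N: 1
Molecular formula: C14H22ClN.
Molar mass = 239.787 g/mol.
Mass from C: 14 × 12.011 = 168.154 g/mol.
%C = 168.154 / 239.787 × 100 = 70.13%.

70.13%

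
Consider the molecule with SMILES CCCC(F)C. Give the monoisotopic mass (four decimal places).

90.0845

Atom tally by fragment:
  CH3 → C:1 H:3
  CH2 → C:1 H:2
  CH2 → C:1 H:2
  CH(F) → C:1 H:1 F:1
  CH3 → C:1 H:3
Element totals:
  C: 5
  H: 11
  F: 1
Molecular formula: C5H11F.
  M = 5(12.0) + 11(1.007825) + 18.998403
    = 60.000000 + 11.086075 + 18.998403 = 90.084478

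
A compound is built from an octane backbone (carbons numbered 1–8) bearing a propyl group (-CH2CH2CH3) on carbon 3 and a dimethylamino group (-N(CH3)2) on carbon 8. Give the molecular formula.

Atom tally by fragment:
  CH3 → C:1 H:3
  CH2 → C:1 H:2
  CH(CH2CH2CH3) → C:4 H:8
  CH2 → C:1 H:2
  CH2 → C:1 H:2
  CH2 → C:1 H:2
  CH2 → C:1 H:2
  CH2N(CH3)2 → C:3 H:8 N:1
Element totals:
  C: 13
  H: 29
  N: 1

C13H29N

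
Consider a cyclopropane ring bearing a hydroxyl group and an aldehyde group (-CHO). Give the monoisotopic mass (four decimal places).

Atom tally by fragment:
  cyclopropane ring core → C:3 H:6
  (− 2 ring H displaced by substituents)
  + OH → O:1 H:1
  + CHO → C:1 H:1 O:1
Element totals:
  C: 4
  H: 6
  O: 2
Molecular formula: C4H6O2.
  M = 4(12.0) + 6(1.007825) + 2(15.994915)
    = 48.000000 + 6.046950 + 31.989830 = 86.036780

86.0368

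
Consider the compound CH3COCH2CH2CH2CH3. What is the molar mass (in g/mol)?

Element totals:
  C: 6
  H: 12
  O: 1
Molecular formula: C6H12O.
  M = 6(12.011) + 12(1.008) + 15.999
    = 72.066 + 12.096 + 15.999 = 100.161

100.16 g/mol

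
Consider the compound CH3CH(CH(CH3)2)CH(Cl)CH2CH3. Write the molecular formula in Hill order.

Element totals:
  C: 8
  H: 17
  Cl: 1

C8H17Cl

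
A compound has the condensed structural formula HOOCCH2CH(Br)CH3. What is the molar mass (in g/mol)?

167.00 g/mol

Atom tally by fragment:
  HOOCCH2 → C:2 H:3 O:2
  CH(Br) → C:1 H:1 Br:1
  CH3 → C:1 H:3
Element totals:
  C: 4
  H: 7
  Br: 1
  O: 2
Molecular formula: C4H7BrO2.
  M = 4(12.011) + 7(1.008) + 79.904 + 2(15.999)
    = 48.044 + 7.056 + 79.904 + 31.998 = 167.002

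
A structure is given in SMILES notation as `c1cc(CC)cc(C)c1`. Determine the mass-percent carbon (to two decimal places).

Atom tally by fragment:
  benzene ring core → C:6 H:6
  (− 2 ring H displaced by substituents)
  + C2H5 → C:2 H:5
  + CH3 → C:1 H:3
Element totals:
  C: 9
  H: 12
Molecular formula: C9H12.
Molar mass = 120.195 g/mol.
Mass from C: 9 × 12.011 = 108.099 g/mol.
%C = 108.099 / 120.195 × 100 = 89.94%.

89.94%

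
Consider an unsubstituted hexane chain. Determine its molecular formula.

Atom tally by fragment:
  CH3 → C:1 H:3
  CH2 → C:1 H:2
  CH2 → C:1 H:2
  CH2 → C:1 H:2
  CH2 → C:1 H:2
  CH3 → C:1 H:3
Element totals:
  C: 6
  H: 14

C6H14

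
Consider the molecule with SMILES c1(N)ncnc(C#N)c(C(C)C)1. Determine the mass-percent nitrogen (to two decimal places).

34.54%

Atom tally by fragment:
  pyrimidine ring core → C:4 H:4 N:2
  (− 3 ring H displaced by substituents)
  + NH2 → N:1 H:2
  + CN → C:1 N:1
  + CH(CH3)2 → C:3 H:7
Element totals:
  C: 8
  H: 10
  N: 4
Molecular formula: C8H10N4.
Molar mass = 162.196 g/mol.
Mass from N: 4 × 14.007 = 56.028 g/mol.
%N = 56.028 / 162.196 × 100 = 34.54%.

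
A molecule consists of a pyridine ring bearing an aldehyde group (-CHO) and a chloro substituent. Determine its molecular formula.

Atom tally by fragment:
  pyridine ring core → C:5 H:5 N:1
  (− 2 ring H displaced by substituents)
  + CHO → C:1 H:1 O:1
  + Cl → Cl:1
Element totals:
  C: 6
  H: 4
  Cl: 1
  N: 1
  O: 1

C6H4ClNO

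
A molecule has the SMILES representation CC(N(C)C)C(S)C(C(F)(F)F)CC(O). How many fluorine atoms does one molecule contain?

3

Atom tally by fragment:
  CH3 → C:1 H:3
  CH(N(CH3)2) → C:3 H:7 N:1
  CH(SH) → C:1 H:2 S:1
  CH(CF3) → C:2 H:1 F:3
  CH2 → C:1 H:2
  CH2OH → C:1 H:3 O:1
Element totals:
  C: 9
  H: 18
  F: 3
  N: 1
  O: 1
  S: 1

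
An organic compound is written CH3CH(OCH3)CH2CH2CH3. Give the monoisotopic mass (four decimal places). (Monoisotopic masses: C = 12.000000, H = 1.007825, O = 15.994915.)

102.1045

Atom tally by fragment:
  CH3 → C:1 H:3
  CH(OCH3) → C:2 H:4 O:1
  CH2 → C:1 H:2
  CH2 → C:1 H:2
  CH3 → C:1 H:3
Element totals:
  C: 6
  H: 14
  O: 1
Molecular formula: C6H14O.
  M = 6(12.0) + 14(1.007825) + 15.994915
    = 72.000000 + 14.109550 + 15.994915 = 102.104465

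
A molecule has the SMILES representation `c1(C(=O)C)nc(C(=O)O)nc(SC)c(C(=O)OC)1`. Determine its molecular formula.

Atom tally by fragment:
  pyrimidine ring core → C:4 H:4 N:2
  (− 4 ring H displaced by substituents)
  + COCH3 → C:2 H:3 O:1
  + COOH → C:1 H:1 O:2
  + SCH3 → C:1 H:3 S:1
  + COOCH3 → C:2 H:3 O:2
Element totals:
  C: 10
  H: 10
  N: 2
  O: 5
  S: 1

C10H10N2O5S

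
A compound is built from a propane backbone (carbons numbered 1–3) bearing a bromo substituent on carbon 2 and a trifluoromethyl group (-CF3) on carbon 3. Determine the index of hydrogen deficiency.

0

Atom tally by fragment:
  CH3 → C:1 H:3
  CH(Br) → C:1 H:1 Br:1
  CH2CF3 → C:2 H:2 F:3
Element totals:
  C: 4
  H: 6
  Br: 1
  F: 3
Molecular formula: C4H6BrF3.
DoU = (2C + 2 + N − H − X) / 2 = (2·4 + 2 + 0 − 6 − 4) / 2 = 0.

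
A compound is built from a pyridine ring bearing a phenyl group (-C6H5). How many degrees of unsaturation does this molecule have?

Atom tally by fragment:
  pyridine ring core → C:5 H:5 N:1
  (− 1 ring H displaced by substituents)
  + C6H5 → C:6 H:5
Element totals:
  C: 11
  H: 9
  N: 1
Molecular formula: C11H9N.
DoU = (2C + 2 + N − H − X) / 2 = (2·11 + 2 + 1 − 9 − 0) / 2 = 8.

8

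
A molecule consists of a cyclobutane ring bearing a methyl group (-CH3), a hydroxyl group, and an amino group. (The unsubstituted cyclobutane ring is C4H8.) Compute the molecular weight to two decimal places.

Atom tally by fragment:
  cyclobutane ring core → C:4 H:8
  (− 3 ring H displaced by substituents)
  + CH3 → C:1 H:3
  + OH → O:1 H:1
  + NH2 → N:1 H:2
Element totals:
  C: 5
  H: 11
  N: 1
  O: 1
Molecular formula: C5H11NO.
  M = 5(12.011) + 11(1.008) + 14.007 + 15.999
    = 60.055 + 11.088 + 14.007 + 15.999 = 101.149

101.15 g/mol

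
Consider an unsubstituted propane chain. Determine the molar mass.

44.10 g/mol

Atom tally by fragment:
  CH3 → C:1 H:3
  CH2 → C:1 H:2
  CH3 → C:1 H:3
Element totals:
  C: 3
  H: 8
Molecular formula: C3H8.
  M = 3(12.011) + 8(1.008)
    = 36.033 + 8.064 = 44.097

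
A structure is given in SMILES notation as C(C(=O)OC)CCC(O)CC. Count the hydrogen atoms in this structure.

16

Atom tally by fragment:
  CH3OOCCH2 → C:3 H:5 O:2
  CH2 → C:1 H:2
  CH2 → C:1 H:2
  CH(OH) → C:1 H:2 O:1
  CH2 → C:1 H:2
  CH3 → C:1 H:3
Element totals:
  C: 8
  H: 16
  O: 3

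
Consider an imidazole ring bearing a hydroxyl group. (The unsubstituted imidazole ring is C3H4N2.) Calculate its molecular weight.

Atom tally by fragment:
  imidazole ring core → C:3 H:4 N:2
  (− 1 ring H displaced by substituents)
  + OH → O:1 H:1
Element totals:
  C: 3
  H: 4
  N: 2
  O: 1
Molecular formula: C3H4N2O.
  M = 3(12.011) + 4(1.008) + 2(14.007) + 15.999
    = 36.033 + 4.032 + 28.014 + 15.999 = 84.078

84.08 g/mol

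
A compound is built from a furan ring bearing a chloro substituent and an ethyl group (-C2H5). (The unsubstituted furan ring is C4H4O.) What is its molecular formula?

Atom tally by fragment:
  furan ring core → C:4 H:4 O:1
  (− 2 ring H displaced by substituents)
  + Cl → Cl:1
  + C2H5 → C:2 H:5
Element totals:
  C: 6
  H: 7
  Cl: 1
  O: 1

C6H7ClO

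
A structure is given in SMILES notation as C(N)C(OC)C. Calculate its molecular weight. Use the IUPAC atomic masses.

89.14 g/mol

Atom tally by fragment:
  H2NCH2 → C:1 H:4 N:1
  CH(OCH3) → C:2 H:4 O:1
  CH3 → C:1 H:3
Element totals:
  C: 4
  H: 11
  N: 1
  O: 1
Molecular formula: C4H11NO.
  M = 4(12.011) + 11(1.008) + 14.007 + 15.999
    = 48.044 + 11.088 + 14.007 + 15.999 = 89.138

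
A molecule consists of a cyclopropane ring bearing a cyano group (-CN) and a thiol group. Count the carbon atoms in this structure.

4

Atom tally by fragment:
  cyclopropane ring core → C:3 H:6
  (− 2 ring H displaced by substituents)
  + CN → C:1 N:1
  + SH → S:1 H:1
Element totals:
  C: 4
  H: 5
  N: 1
  S: 1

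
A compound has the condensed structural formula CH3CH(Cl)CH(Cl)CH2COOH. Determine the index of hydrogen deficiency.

Element totals:
  C: 5
  H: 8
  Cl: 2
  O: 2
Molecular formula: C5H8Cl2O2.
DoU = (2C + 2 + N − H − X) / 2 = (2·5 + 2 + 0 − 8 − 2) / 2 = 1.

1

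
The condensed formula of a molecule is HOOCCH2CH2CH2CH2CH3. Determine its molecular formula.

Atom tally by fragment:
  HOOCCH2 → C:2 H:3 O:2
  CH2 → C:1 H:2
  CH2 → C:1 H:2
  CH2 → C:1 H:2
  CH3 → C:1 H:3
Element totals:
  C: 6
  H: 12
  O: 2

C6H12O2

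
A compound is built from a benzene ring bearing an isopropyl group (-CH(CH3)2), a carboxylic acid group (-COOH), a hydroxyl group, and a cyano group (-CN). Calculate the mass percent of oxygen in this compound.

Atom tally by fragment:
  benzene ring core → C:6 H:6
  (− 4 ring H displaced by substituents)
  + CH(CH3)2 → C:3 H:7
  + COOH → C:1 H:1 O:2
  + OH → O:1 H:1
  + CN → C:1 N:1
Element totals:
  C: 11
  H: 11
  N: 1
  O: 3
Molecular formula: C11H11NO3.
Molar mass = 205.213 g/mol.
Mass from O: 3 × 15.999 = 47.997 g/mol.
%O = 47.997 / 205.213 × 100 = 23.39%.

23.39%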